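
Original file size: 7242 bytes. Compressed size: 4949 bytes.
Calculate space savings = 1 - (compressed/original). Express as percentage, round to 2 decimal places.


ratio = compressed/original = 4949/7242 = 0.683375
savings = 1 - ratio = 1 - 0.683375 = 0.316625
as a percentage: 0.316625 * 100 = 31.66%

Space savings = 1 - 4949/7242 = 31.66%


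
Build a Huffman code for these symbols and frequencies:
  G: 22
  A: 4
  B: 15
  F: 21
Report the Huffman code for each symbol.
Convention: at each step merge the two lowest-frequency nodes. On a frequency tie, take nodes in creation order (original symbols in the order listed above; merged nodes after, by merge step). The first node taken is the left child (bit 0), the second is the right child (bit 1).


Huffman tree construction:
Step 1: Merge A(4) + B(15) = 19
Step 2: Merge (A+B)(19) + F(21) = 40
Step 3: Merge G(22) + ((A+B)+F)(40) = 62
Read each symbol's code off the tree from the root (left child = 0, right child = 1).

Codes:
  G: 0 (length 1)
  A: 100 (length 3)
  B: 101 (length 3)
  F: 11 (length 2)
Average code length: 121/62 = 1.9516 bits/symbol


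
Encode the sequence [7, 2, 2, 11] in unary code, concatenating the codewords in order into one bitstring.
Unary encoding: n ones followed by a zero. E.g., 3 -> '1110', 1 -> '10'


Encode each number as n ones followed by a terminating 0:
  7 -> 11111110 (8 bits)
  2 -> 110 (3 bits)
  2 -> 110 (3 bits)
  11 -> 111111111110 (12 bits)
Total length = 8 + 3 + 3 + 12 = 26 bits.

Unary([7, 2, 2, 11]) = 11111110110110111111111110 (26 bits)


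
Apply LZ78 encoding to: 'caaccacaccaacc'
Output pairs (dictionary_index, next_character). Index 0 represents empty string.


LZ78 encoding steps:
Dictionary: {0: ''}
Step 1: w='' (idx 0), next='c' -> output (0, 'c'), add 'c' as idx 1
Step 2: w='' (idx 0), next='a' -> output (0, 'a'), add 'a' as idx 2
Step 3: w='a' (idx 2), next='c' -> output (2, 'c'), add 'ac' as idx 3
Step 4: w='c' (idx 1), next='a' -> output (1, 'a'), add 'ca' as idx 4
Step 5: w='ca' (idx 4), next='c' -> output (4, 'c'), add 'cac' as idx 5
Step 6: w='ca' (idx 4), next='a' -> output (4, 'a'), add 'caa' as idx 6
Step 7: w='c' (idx 1), next='c' -> output (1, 'c'), add 'cc' as idx 7


Encoded: [(0, 'c'), (0, 'a'), (2, 'c'), (1, 'a'), (4, 'c'), (4, 'a'), (1, 'c')]


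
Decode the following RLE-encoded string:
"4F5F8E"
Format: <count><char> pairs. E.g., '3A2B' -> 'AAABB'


Expanding each <count><char> pair:
  4F -> 'FFFF'
  5F -> 'FFFFF'
  8E -> 'EEEEEEEE'

Decoded = FFFFFFFFFEEEEEEEE


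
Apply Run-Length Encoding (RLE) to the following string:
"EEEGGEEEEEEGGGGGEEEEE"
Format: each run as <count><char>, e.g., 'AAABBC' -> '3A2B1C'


Scanning runs left to right:
  i=0: run of 'E' x 3 -> '3E'
  i=3: run of 'G' x 2 -> '2G'
  i=5: run of 'E' x 6 -> '6E'
  i=11: run of 'G' x 5 -> '5G'
  i=16: run of 'E' x 5 -> '5E'

RLE = 3E2G6E5G5E


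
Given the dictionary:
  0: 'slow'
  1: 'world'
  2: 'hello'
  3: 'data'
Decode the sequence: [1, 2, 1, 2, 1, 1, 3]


Look up each index in the dictionary:
  1 -> 'world'
  2 -> 'hello'
  1 -> 'world'
  2 -> 'hello'
  1 -> 'world'
  1 -> 'world'
  3 -> 'data'

Decoded: "world hello world hello world world data"


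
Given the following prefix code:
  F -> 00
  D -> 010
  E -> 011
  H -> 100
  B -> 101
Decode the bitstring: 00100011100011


Decoding step by step:
Bits 00 -> F
Bits 100 -> H
Bits 011 -> E
Bits 100 -> H
Bits 011 -> E


Decoded message: FHEHE


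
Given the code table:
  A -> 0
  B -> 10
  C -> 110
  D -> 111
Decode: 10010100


Decoding:
10 -> B
0 -> A
10 -> B
10 -> B
0 -> A


Result: BABBA


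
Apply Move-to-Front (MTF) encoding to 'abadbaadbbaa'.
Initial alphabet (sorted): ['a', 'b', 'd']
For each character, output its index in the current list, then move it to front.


MTF encoding:
'a': index 0 in ['a', 'b', 'd'] -> ['a', 'b', 'd']
'b': index 1 in ['a', 'b', 'd'] -> ['b', 'a', 'd']
'a': index 1 in ['b', 'a', 'd'] -> ['a', 'b', 'd']
'd': index 2 in ['a', 'b', 'd'] -> ['d', 'a', 'b']
'b': index 2 in ['d', 'a', 'b'] -> ['b', 'd', 'a']
'a': index 2 in ['b', 'd', 'a'] -> ['a', 'b', 'd']
'a': index 0 in ['a', 'b', 'd'] -> ['a', 'b', 'd']
'd': index 2 in ['a', 'b', 'd'] -> ['d', 'a', 'b']
'b': index 2 in ['d', 'a', 'b'] -> ['b', 'd', 'a']
'b': index 0 in ['b', 'd', 'a'] -> ['b', 'd', 'a']
'a': index 2 in ['b', 'd', 'a'] -> ['a', 'b', 'd']
'a': index 0 in ['a', 'b', 'd'] -> ['a', 'b', 'd']


Output: [0, 1, 1, 2, 2, 2, 0, 2, 2, 0, 2, 0]


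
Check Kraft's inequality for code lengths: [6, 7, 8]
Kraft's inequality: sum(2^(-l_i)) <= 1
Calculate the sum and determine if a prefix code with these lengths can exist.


Sum = 2^(-6) + 2^(-7) + 2^(-8)
    = 0.015625 + 0.0078125 + 0.00390625
    = 7/256 = 0.02734375
Since 0.02734375 <= 1, Kraft's inequality IS satisfied.
A prefix code with these lengths CAN exist.

Kraft sum = 0.02734375. Satisfied.


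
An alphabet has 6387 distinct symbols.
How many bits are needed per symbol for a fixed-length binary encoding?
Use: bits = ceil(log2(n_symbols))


log2(6387) = 12.6409
Bracket: 2^12 = 4096 < 6387 <= 2^13 = 8192
So ceil(log2(6387)) = 13

bits = ceil(log2(6387)) = ceil(12.6409) = 13 bits


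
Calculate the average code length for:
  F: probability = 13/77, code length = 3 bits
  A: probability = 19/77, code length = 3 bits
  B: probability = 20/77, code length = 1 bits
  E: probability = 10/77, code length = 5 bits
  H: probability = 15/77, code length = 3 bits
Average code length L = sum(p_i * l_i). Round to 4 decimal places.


Weighted contributions p_i * l_i:
  F: (13/77) * 3 = 39/77
  A: (19/77) * 3 = 57/77
  B: (20/77) * 1 = 20/77
  E: (10/77) * 5 = 50/77
  H: (15/77) * 3 = 45/77
Sum = (39 + 57 + 20 + 50 + 45)/77 = 211/77

L = 211/77 = 2.7403 bits/symbol


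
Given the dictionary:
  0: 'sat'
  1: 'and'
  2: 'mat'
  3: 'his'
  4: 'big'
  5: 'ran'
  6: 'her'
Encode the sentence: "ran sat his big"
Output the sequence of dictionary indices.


Look up each word in the dictionary:
  'ran' -> 5
  'sat' -> 0
  'his' -> 3
  'big' -> 4

Encoded: [5, 0, 3, 4]


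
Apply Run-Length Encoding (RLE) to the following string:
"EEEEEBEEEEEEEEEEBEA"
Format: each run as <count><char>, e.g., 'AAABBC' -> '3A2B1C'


Scanning runs left to right:
  i=0: run of 'E' x 5 -> '5E'
  i=5: run of 'B' x 1 -> '1B'
  i=6: run of 'E' x 10 -> '10E'
  i=16: run of 'B' x 1 -> '1B'
  i=17: run of 'E' x 1 -> '1E'
  i=18: run of 'A' x 1 -> '1A'

RLE = 5E1B10E1B1E1A


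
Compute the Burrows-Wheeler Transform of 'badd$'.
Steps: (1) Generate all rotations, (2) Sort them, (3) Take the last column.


Rotations (sorted):
  0: $badd -> last char: d
  1: add$b -> last char: b
  2: badd$ -> last char: $
  3: d$bad -> last char: d
  4: dd$ba -> last char: a


BWT = db$da


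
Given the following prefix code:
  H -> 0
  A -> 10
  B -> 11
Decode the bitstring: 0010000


Decoding step by step:
Bits 0 -> H
Bits 0 -> H
Bits 10 -> A
Bits 0 -> H
Bits 0 -> H
Bits 0 -> H


Decoded message: HHAHHH


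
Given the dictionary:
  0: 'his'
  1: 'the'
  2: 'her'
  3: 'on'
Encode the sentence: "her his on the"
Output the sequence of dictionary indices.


Look up each word in the dictionary:
  'her' -> 2
  'his' -> 0
  'on' -> 3
  'the' -> 1

Encoded: [2, 0, 3, 1]


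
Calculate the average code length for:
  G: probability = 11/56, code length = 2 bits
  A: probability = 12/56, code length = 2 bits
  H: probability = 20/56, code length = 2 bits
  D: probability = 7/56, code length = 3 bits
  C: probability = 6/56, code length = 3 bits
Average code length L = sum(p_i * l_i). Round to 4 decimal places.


Weighted contributions p_i * l_i:
  G: (11/56) * 2 = 22/56
  A: (12/56) * 2 = 24/56
  H: (20/56) * 2 = 40/56
  D: (7/56) * 3 = 21/56
  C: (6/56) * 3 = 18/56
Sum = (22 + 24 + 40 + 21 + 18)/56 = 125/56

L = 125/56 = 2.2321 bits/symbol


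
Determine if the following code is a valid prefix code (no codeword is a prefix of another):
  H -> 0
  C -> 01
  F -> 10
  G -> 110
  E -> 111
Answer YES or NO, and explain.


Checking each pair (does one codeword prefix another?):
  H='0' vs C='01': prefix -- VIOLATION

NO -- this is NOT a valid prefix code. H (0) is a prefix of C (01).


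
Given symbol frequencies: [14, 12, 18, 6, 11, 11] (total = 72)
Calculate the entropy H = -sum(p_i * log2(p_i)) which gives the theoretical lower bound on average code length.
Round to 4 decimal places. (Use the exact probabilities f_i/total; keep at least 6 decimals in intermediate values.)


Per-symbol terms -p_i * log2(p_i) with p_i = f_i/72:
  p = 14/72 = 0.194444: log2(p) = -2.362570, -p*log2(p) = 0.459389
  p = 12/72 = 0.166667: log2(p) = -2.584963, -p*log2(p) = 0.430827
  p = 18/72 = 0.250000: log2(p) = -2.000000, -p*log2(p) = 0.500000
  p = 6/72 = 0.083333: log2(p) = -3.584963, -p*log2(p) = 0.298747
  p = 11/72 = 0.152778: log2(p) = -2.710493, -p*log2(p) = 0.414103
  p = 11/72 = 0.152778: log2(p) = -2.710493, -p*log2(p) = 0.414103
H = 0.459389 + 0.430827 + 0.500000 + 0.298747 + 0.414103 + 0.414103 = 2.517169

H = 2.5172 bits/symbol


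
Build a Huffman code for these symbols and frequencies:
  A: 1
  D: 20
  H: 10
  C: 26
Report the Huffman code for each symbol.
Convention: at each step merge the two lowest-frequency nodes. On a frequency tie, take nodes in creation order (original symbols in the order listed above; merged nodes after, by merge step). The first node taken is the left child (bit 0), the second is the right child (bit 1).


Huffman tree construction:
Step 1: Merge A(1) + H(10) = 11
Step 2: Merge (A+H)(11) + D(20) = 31
Step 3: Merge C(26) + ((A+H)+D)(31) = 57
Read each symbol's code off the tree from the root (left child = 0, right child = 1).

Codes:
  A: 100 (length 3)
  D: 11 (length 2)
  H: 101 (length 3)
  C: 0 (length 1)
Average code length: 99/57 = 1.7368 bits/symbol


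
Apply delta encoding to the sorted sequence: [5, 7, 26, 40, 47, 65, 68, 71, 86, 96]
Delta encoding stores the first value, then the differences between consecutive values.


First value: 5
Deltas:
  7 - 5 = 2
  26 - 7 = 19
  40 - 26 = 14
  47 - 40 = 7
  65 - 47 = 18
  68 - 65 = 3
  71 - 68 = 3
  86 - 71 = 15
  96 - 86 = 10


Delta encoded: [5, 2, 19, 14, 7, 18, 3, 3, 15, 10]


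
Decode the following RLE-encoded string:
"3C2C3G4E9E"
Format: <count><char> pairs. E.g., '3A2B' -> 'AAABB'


Expanding each <count><char> pair:
  3C -> 'CCC'
  2C -> 'CC'
  3G -> 'GGG'
  4E -> 'EEEE'
  9E -> 'EEEEEEEEE'

Decoded = CCCCCGGGEEEEEEEEEEEEE


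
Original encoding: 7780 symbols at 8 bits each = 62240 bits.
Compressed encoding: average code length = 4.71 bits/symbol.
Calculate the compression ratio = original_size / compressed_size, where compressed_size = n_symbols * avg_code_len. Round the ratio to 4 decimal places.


original_size = n_symbols * orig_bits = 7780 * 8 = 62240 bits
compressed_size = n_symbols * avg_code_len = 7780 * 4.71 = 36643.8 bits
ratio = original_size / compressed_size = 62240 / 36643.8 = 1.6985

Compression ratio = 1.6985


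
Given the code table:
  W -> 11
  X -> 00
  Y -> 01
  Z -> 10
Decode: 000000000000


Decoding:
00 -> X
00 -> X
00 -> X
00 -> X
00 -> X
00 -> X


Result: XXXXXX


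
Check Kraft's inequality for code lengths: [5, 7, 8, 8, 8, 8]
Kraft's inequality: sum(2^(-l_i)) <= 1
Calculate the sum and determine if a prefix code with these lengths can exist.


Sum = 2^(-5) + 2^(-7) + 2^(-8) + 2^(-8) + 2^(-8) + 2^(-8)
    = 0.03125 + 0.0078125 + 0.00390625 + 0.00390625 + 0.00390625 + 0.00390625
    = 14/256 = 0.0546875
Since 0.0546875 <= 1, Kraft's inequality IS satisfied.
A prefix code with these lengths CAN exist.

Kraft sum = 0.0546875. Satisfied.


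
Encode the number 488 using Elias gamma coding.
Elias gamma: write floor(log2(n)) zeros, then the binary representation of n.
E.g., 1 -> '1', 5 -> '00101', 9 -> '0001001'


num_bits = floor(log2(488)) + 1 = 9
leading_zeros = num_bits - 1 = 8
binary(488) = 111101000

Elias gamma(488) = '00000000' + '111101000' = 00000000111101000 (17 bits)


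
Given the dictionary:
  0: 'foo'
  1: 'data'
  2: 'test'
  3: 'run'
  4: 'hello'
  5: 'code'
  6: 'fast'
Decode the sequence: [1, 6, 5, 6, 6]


Look up each index in the dictionary:
  1 -> 'data'
  6 -> 'fast'
  5 -> 'code'
  6 -> 'fast'
  6 -> 'fast'

Decoded: "data fast code fast fast"


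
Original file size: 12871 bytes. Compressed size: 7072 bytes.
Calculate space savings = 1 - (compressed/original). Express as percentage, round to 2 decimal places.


ratio = compressed/original = 7072/12871 = 0.549452
savings = 1 - ratio = 1 - 0.549452 = 0.450548
as a percentage: 0.450548 * 100 = 45.05%

Space savings = 1 - 7072/12871 = 45.05%


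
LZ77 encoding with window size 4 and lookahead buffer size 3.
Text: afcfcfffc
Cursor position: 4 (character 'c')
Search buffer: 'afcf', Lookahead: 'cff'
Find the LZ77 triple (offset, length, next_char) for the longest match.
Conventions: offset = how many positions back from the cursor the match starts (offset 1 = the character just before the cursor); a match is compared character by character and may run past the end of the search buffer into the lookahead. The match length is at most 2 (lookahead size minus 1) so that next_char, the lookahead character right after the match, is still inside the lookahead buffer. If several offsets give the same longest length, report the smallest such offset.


Try each offset into the search buffer:
  offset=1 (pos 3, char 'f'): match length 0
  offset=2 (pos 2, char 'c'): match length 2
  offset=3 (pos 1, char 'f'): match length 0
  offset=4 (pos 0, char 'a'): match length 0
Longest match has length 2 at offset 2.
next_char = character at position 4 + 2 = 6 -> 'f'

Best match: offset=2, length=2 (matching 'cf' starting at position 2)
LZ77 triple: (2, 2, 'f')


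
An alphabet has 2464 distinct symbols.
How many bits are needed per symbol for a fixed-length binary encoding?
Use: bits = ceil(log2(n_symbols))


log2(2464) = 11.2668
Bracket: 2^11 = 2048 < 2464 <= 2^12 = 4096
So ceil(log2(2464)) = 12

bits = ceil(log2(2464)) = ceil(11.2668) = 12 bits


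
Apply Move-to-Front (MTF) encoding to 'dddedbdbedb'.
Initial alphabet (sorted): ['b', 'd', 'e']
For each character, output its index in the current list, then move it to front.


MTF encoding:
'd': index 1 in ['b', 'd', 'e'] -> ['d', 'b', 'e']
'd': index 0 in ['d', 'b', 'e'] -> ['d', 'b', 'e']
'd': index 0 in ['d', 'b', 'e'] -> ['d', 'b', 'e']
'e': index 2 in ['d', 'b', 'e'] -> ['e', 'd', 'b']
'd': index 1 in ['e', 'd', 'b'] -> ['d', 'e', 'b']
'b': index 2 in ['d', 'e', 'b'] -> ['b', 'd', 'e']
'd': index 1 in ['b', 'd', 'e'] -> ['d', 'b', 'e']
'b': index 1 in ['d', 'b', 'e'] -> ['b', 'd', 'e']
'e': index 2 in ['b', 'd', 'e'] -> ['e', 'b', 'd']
'd': index 2 in ['e', 'b', 'd'] -> ['d', 'e', 'b']
'b': index 2 in ['d', 'e', 'b'] -> ['b', 'd', 'e']


Output: [1, 0, 0, 2, 1, 2, 1, 1, 2, 2, 2]


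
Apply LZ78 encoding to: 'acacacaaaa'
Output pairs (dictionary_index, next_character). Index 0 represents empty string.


LZ78 encoding steps:
Dictionary: {0: ''}
Step 1: w='' (idx 0), next='a' -> output (0, 'a'), add 'a' as idx 1
Step 2: w='' (idx 0), next='c' -> output (0, 'c'), add 'c' as idx 2
Step 3: w='a' (idx 1), next='c' -> output (1, 'c'), add 'ac' as idx 3
Step 4: w='ac' (idx 3), next='a' -> output (3, 'a'), add 'aca' as idx 4
Step 5: w='a' (idx 1), next='a' -> output (1, 'a'), add 'aa' as idx 5
Step 6: w='a' (idx 1), end of input -> output (1, '')


Encoded: [(0, 'a'), (0, 'c'), (1, 'c'), (3, 'a'), (1, 'a'), (1, '')]


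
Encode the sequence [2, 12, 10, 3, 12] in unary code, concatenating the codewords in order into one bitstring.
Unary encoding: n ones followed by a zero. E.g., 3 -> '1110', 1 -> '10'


Encode each number as n ones followed by a terminating 0:
  2 -> 110 (3 bits)
  12 -> 1111111111110 (13 bits)
  10 -> 11111111110 (11 bits)
  3 -> 1110 (4 bits)
  12 -> 1111111111110 (13 bits)
Total length = 3 + 13 + 11 + 4 + 13 = 44 bits.

Unary([2, 12, 10, 3, 12]) = 11011111111111101111111111011101111111111110 (44 bits)


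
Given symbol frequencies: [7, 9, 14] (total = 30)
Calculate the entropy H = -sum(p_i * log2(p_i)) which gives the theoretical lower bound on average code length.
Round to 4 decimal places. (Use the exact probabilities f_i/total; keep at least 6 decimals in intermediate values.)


Per-symbol terms -p_i * log2(p_i) with p_i = f_i/30:
  p = 7/30 = 0.233333: log2(p) = -2.099536, -p*log2(p) = 0.489892
  p = 9/30 = 0.300000: log2(p) = -1.736966, -p*log2(p) = 0.521090
  p = 14/30 = 0.466667: log2(p) = -1.099536, -p*log2(p) = 0.513117
H = 0.489892 + 0.521090 + 0.513117 = 1.524099

H = 1.5241 bits/symbol


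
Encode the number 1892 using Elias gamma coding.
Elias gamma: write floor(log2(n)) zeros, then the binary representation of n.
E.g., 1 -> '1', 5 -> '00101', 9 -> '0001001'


num_bits = floor(log2(1892)) + 1 = 11
leading_zeros = num_bits - 1 = 10
binary(1892) = 11101100100

Elias gamma(1892) = '0000000000' + '11101100100' = 000000000011101100100 (21 bits)


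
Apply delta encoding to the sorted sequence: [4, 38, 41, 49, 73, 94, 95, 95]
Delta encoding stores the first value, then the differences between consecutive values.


First value: 4
Deltas:
  38 - 4 = 34
  41 - 38 = 3
  49 - 41 = 8
  73 - 49 = 24
  94 - 73 = 21
  95 - 94 = 1
  95 - 95 = 0


Delta encoded: [4, 34, 3, 8, 24, 21, 1, 0]


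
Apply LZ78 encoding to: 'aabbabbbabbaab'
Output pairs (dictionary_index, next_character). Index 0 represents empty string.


LZ78 encoding steps:
Dictionary: {0: ''}
Step 1: w='' (idx 0), next='a' -> output (0, 'a'), add 'a' as idx 1
Step 2: w='a' (idx 1), next='b' -> output (1, 'b'), add 'ab' as idx 2
Step 3: w='' (idx 0), next='b' -> output (0, 'b'), add 'b' as idx 3
Step 4: w='ab' (idx 2), next='b' -> output (2, 'b'), add 'abb' as idx 4
Step 5: w='b' (idx 3), next='a' -> output (3, 'a'), add 'ba' as idx 5
Step 6: w='b' (idx 3), next='b' -> output (3, 'b'), add 'bb' as idx 6
Step 7: w='a' (idx 1), next='a' -> output (1, 'a'), add 'aa' as idx 7
Step 8: w='b' (idx 3), end of input -> output (3, '')


Encoded: [(0, 'a'), (1, 'b'), (0, 'b'), (2, 'b'), (3, 'a'), (3, 'b'), (1, 'a'), (3, '')]


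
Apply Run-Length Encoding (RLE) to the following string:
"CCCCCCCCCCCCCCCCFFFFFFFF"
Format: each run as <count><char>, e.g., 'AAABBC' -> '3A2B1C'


Scanning runs left to right:
  i=0: run of 'C' x 16 -> '16C'
  i=16: run of 'F' x 8 -> '8F'

RLE = 16C8F


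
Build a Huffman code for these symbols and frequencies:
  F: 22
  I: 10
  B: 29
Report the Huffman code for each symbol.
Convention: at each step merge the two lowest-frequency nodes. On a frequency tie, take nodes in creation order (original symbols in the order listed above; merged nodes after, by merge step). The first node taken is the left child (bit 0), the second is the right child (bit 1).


Huffman tree construction:
Step 1: Merge I(10) + F(22) = 32
Step 2: Merge B(29) + (I+F)(32) = 61
Read each symbol's code off the tree from the root (left child = 0, right child = 1).

Codes:
  F: 11 (length 2)
  I: 10 (length 2)
  B: 0 (length 1)
Average code length: 93/61 = 1.5246 bits/symbol


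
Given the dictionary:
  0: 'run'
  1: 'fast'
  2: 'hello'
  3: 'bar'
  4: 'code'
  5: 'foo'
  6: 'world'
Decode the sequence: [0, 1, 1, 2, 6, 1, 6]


Look up each index in the dictionary:
  0 -> 'run'
  1 -> 'fast'
  1 -> 'fast'
  2 -> 'hello'
  6 -> 'world'
  1 -> 'fast'
  6 -> 'world'

Decoded: "run fast fast hello world fast world"


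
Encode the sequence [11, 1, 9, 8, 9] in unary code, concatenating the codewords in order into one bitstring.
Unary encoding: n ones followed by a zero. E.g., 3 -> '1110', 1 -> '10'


Encode each number as n ones followed by a terminating 0:
  11 -> 111111111110 (12 bits)
  1 -> 10 (2 bits)
  9 -> 1111111110 (10 bits)
  8 -> 111111110 (9 bits)
  9 -> 1111111110 (10 bits)
Total length = 12 + 2 + 10 + 9 + 10 = 43 bits.

Unary([11, 1, 9, 8, 9]) = 1111111111101011111111101111111101111111110 (43 bits)


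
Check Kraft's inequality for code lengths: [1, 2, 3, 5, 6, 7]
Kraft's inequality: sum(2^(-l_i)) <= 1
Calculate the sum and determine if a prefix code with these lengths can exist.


Sum = 2^(-1) + 2^(-2) + 2^(-3) + 2^(-5) + 2^(-6) + 2^(-7)
    = 0.5 + 0.25 + 0.125 + 0.03125 + 0.015625 + 0.0078125
    = 119/128 = 0.9296875
Since 0.9296875 <= 1, Kraft's inequality IS satisfied.
A prefix code with these lengths CAN exist.

Kraft sum = 0.9296875. Satisfied.


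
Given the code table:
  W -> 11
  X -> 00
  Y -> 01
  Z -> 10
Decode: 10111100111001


Decoding:
10 -> Z
11 -> W
11 -> W
00 -> X
11 -> W
10 -> Z
01 -> Y


Result: ZWWXWZY


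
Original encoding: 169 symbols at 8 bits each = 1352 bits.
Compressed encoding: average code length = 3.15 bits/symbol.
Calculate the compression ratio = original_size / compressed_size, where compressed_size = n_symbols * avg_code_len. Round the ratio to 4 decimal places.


original_size = n_symbols * orig_bits = 169 * 8 = 1352 bits
compressed_size = n_symbols * avg_code_len = 169 * 3.15 = 532.35 bits
ratio = original_size / compressed_size = 1352 / 532.35 = 2.5397

Compression ratio = 2.5397


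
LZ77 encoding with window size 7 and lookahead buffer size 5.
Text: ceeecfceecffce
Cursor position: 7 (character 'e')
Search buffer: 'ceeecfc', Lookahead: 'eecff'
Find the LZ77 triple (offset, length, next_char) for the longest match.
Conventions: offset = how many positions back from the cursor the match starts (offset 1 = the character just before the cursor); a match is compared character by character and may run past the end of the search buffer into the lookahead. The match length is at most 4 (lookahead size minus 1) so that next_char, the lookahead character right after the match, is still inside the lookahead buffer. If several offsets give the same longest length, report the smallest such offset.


Try each offset into the search buffer:
  offset=1 (pos 6, char 'c'): match length 0
  offset=2 (pos 5, char 'f'): match length 0
  offset=3 (pos 4, char 'c'): match length 0
  offset=4 (pos 3, char 'e'): match length 1
  offset=5 (pos 2, char 'e'): match length 4
  offset=6 (pos 1, char 'e'): match length 2
  offset=7 (pos 0, char 'c'): match length 0
Longest match has length 4 at offset 5.
next_char = character at position 7 + 4 = 11 -> 'f'

Best match: offset=5, length=4 (matching 'eecf' starting at position 2)
LZ77 triple: (5, 4, 'f')


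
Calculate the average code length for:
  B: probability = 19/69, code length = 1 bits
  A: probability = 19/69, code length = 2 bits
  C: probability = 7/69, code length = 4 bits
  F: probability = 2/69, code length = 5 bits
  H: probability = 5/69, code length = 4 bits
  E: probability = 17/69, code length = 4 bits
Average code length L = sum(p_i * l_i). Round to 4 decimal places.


Weighted contributions p_i * l_i:
  B: (19/69) * 1 = 19/69
  A: (19/69) * 2 = 38/69
  C: (7/69) * 4 = 28/69
  F: (2/69) * 5 = 10/69
  H: (5/69) * 4 = 20/69
  E: (17/69) * 4 = 68/69
Sum = (19 + 38 + 28 + 10 + 20 + 68)/69 = 183/69

L = 183/69 = 2.6522 bits/symbol


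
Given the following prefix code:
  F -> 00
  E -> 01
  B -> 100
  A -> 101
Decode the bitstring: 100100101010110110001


Decoding step by step:
Bits 100 -> B
Bits 100 -> B
Bits 101 -> A
Bits 01 -> E
Bits 01 -> E
Bits 101 -> A
Bits 100 -> B
Bits 01 -> E


Decoded message: BBAEEABE


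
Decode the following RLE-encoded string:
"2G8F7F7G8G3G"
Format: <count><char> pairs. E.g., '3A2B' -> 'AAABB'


Expanding each <count><char> pair:
  2G -> 'GG'
  8F -> 'FFFFFFFF'
  7F -> 'FFFFFFF'
  7G -> 'GGGGGGG'
  8G -> 'GGGGGGGG'
  3G -> 'GGG'

Decoded = GGFFFFFFFFFFFFFFFGGGGGGGGGGGGGGGGGG


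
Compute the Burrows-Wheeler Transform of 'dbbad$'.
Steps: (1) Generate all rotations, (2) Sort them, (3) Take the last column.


Rotations (sorted):
  0: $dbbad -> last char: d
  1: ad$dbb -> last char: b
  2: bad$db -> last char: b
  3: bbad$d -> last char: d
  4: d$dbba -> last char: a
  5: dbbad$ -> last char: $


BWT = dbbda$


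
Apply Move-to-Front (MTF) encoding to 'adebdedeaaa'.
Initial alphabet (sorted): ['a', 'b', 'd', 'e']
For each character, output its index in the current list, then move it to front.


MTF encoding:
'a': index 0 in ['a', 'b', 'd', 'e'] -> ['a', 'b', 'd', 'e']
'd': index 2 in ['a', 'b', 'd', 'e'] -> ['d', 'a', 'b', 'e']
'e': index 3 in ['d', 'a', 'b', 'e'] -> ['e', 'd', 'a', 'b']
'b': index 3 in ['e', 'd', 'a', 'b'] -> ['b', 'e', 'd', 'a']
'd': index 2 in ['b', 'e', 'd', 'a'] -> ['d', 'b', 'e', 'a']
'e': index 2 in ['d', 'b', 'e', 'a'] -> ['e', 'd', 'b', 'a']
'd': index 1 in ['e', 'd', 'b', 'a'] -> ['d', 'e', 'b', 'a']
'e': index 1 in ['d', 'e', 'b', 'a'] -> ['e', 'd', 'b', 'a']
'a': index 3 in ['e', 'd', 'b', 'a'] -> ['a', 'e', 'd', 'b']
'a': index 0 in ['a', 'e', 'd', 'b'] -> ['a', 'e', 'd', 'b']
'a': index 0 in ['a', 'e', 'd', 'b'] -> ['a', 'e', 'd', 'b']


Output: [0, 2, 3, 3, 2, 2, 1, 1, 3, 0, 0]


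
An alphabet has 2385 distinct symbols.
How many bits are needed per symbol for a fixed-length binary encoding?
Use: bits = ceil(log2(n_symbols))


log2(2385) = 11.2198
Bracket: 2^11 = 2048 < 2385 <= 2^12 = 4096
So ceil(log2(2385)) = 12

bits = ceil(log2(2385)) = ceil(11.2198) = 12 bits


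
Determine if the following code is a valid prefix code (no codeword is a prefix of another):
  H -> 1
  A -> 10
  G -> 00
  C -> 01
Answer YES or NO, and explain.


Checking each pair (does one codeword prefix another?):
  H='1' vs A='10': prefix -- VIOLATION

NO -- this is NOT a valid prefix code. H (1) is a prefix of A (10).


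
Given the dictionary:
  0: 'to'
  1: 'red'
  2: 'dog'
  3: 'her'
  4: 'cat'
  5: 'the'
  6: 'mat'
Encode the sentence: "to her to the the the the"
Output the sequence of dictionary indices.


Look up each word in the dictionary:
  'to' -> 0
  'her' -> 3
  'to' -> 0
  'the' -> 5
  'the' -> 5
  'the' -> 5
  'the' -> 5

Encoded: [0, 3, 0, 5, 5, 5, 5]


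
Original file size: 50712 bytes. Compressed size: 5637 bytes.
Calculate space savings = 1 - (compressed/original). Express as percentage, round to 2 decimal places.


ratio = compressed/original = 5637/50712 = 0.111157
savings = 1 - ratio = 1 - 0.111157 = 0.888843
as a percentage: 0.888843 * 100 = 88.88%

Space savings = 1 - 5637/50712 = 88.88%


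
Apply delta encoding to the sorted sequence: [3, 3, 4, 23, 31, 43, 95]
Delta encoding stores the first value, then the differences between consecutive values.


First value: 3
Deltas:
  3 - 3 = 0
  4 - 3 = 1
  23 - 4 = 19
  31 - 23 = 8
  43 - 31 = 12
  95 - 43 = 52


Delta encoded: [3, 0, 1, 19, 8, 12, 52]


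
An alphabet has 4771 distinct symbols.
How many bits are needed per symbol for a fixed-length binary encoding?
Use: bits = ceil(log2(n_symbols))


log2(4771) = 12.2201
Bracket: 2^12 = 4096 < 4771 <= 2^13 = 8192
So ceil(log2(4771)) = 13

bits = ceil(log2(4771)) = ceil(12.2201) = 13 bits


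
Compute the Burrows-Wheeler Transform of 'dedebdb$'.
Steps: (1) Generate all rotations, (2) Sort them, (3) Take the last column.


Rotations (sorted):
  0: $dedebdb -> last char: b
  1: b$dedebd -> last char: d
  2: bdb$dede -> last char: e
  3: db$dedeb -> last char: b
  4: debdb$de -> last char: e
  5: dedebdb$ -> last char: $
  6: ebdb$ded -> last char: d
  7: edebdb$d -> last char: d


BWT = bdebe$dd


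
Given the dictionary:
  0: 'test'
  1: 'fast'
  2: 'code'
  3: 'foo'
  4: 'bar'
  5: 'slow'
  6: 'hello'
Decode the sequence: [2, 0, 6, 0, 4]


Look up each index in the dictionary:
  2 -> 'code'
  0 -> 'test'
  6 -> 'hello'
  0 -> 'test'
  4 -> 'bar'

Decoded: "code test hello test bar"


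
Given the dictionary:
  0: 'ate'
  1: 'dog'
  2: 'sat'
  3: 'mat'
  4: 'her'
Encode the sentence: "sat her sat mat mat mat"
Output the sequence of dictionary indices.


Look up each word in the dictionary:
  'sat' -> 2
  'her' -> 4
  'sat' -> 2
  'mat' -> 3
  'mat' -> 3
  'mat' -> 3

Encoded: [2, 4, 2, 3, 3, 3]


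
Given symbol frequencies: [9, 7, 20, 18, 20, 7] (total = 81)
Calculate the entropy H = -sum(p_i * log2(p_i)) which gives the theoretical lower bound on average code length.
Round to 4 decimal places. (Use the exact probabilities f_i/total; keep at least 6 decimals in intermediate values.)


Per-symbol terms -p_i * log2(p_i) with p_i = f_i/81:
  p = 9/81 = 0.111111: log2(p) = -3.169925, -p*log2(p) = 0.352214
  p = 7/81 = 0.086420: log2(p) = -3.532495, -p*log2(p) = 0.305277
  p = 20/81 = 0.246914: log2(p) = -2.017922, -p*log2(p) = 0.498252
  p = 18/81 = 0.222222: log2(p) = -2.169925, -p*log2(p) = 0.482206
  p = 20/81 = 0.246914: log2(p) = -2.017922, -p*log2(p) = 0.498252
  p = 7/81 = 0.086420: log2(p) = -3.532495, -p*log2(p) = 0.305277
H = 0.352214 + 0.305277 + 0.498252 + 0.482206 + 0.498252 + 0.305277 = 2.441478

H = 2.4415 bits/symbol


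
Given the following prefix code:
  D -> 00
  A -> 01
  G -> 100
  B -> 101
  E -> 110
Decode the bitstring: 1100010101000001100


Decoding step by step:
Bits 110 -> E
Bits 00 -> D
Bits 101 -> B
Bits 01 -> A
Bits 00 -> D
Bits 00 -> D
Bits 01 -> A
Bits 100 -> G


Decoded message: EDBADDAG


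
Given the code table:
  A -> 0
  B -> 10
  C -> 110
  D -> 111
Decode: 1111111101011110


Decoding:
111 -> D
111 -> D
110 -> C
10 -> B
111 -> D
10 -> B


Result: DDCBDB


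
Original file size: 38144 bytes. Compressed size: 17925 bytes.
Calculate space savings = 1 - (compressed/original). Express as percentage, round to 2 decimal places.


ratio = compressed/original = 17925/38144 = 0.46993
savings = 1 - ratio = 1 - 0.46993 = 0.53007
as a percentage: 0.53007 * 100 = 53.01%

Space savings = 1 - 17925/38144 = 53.01%


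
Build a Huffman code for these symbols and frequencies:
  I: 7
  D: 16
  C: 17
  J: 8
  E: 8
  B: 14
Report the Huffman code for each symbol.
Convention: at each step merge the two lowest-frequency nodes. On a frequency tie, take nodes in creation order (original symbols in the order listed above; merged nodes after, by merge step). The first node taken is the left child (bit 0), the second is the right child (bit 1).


Huffman tree construction:
Step 1: Merge I(7) + J(8) = 15
Step 2: Merge E(8) + B(14) = 22
Step 3: Merge (I+J)(15) + D(16) = 31
Step 4: Merge C(17) + (E+B)(22) = 39
Step 5: Merge ((I+J)+D)(31) + (C+(E+B))(39) = 70
Read each symbol's code off the tree from the root (left child = 0, right child = 1).

Codes:
  I: 000 (length 3)
  D: 01 (length 2)
  C: 10 (length 2)
  J: 001 (length 3)
  E: 110 (length 3)
  B: 111 (length 3)
Average code length: 177/70 = 2.5286 bits/symbol


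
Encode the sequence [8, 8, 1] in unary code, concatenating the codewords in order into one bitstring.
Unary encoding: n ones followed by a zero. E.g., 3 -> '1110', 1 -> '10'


Encode each number as n ones followed by a terminating 0:
  8 -> 111111110 (9 bits)
  8 -> 111111110 (9 bits)
  1 -> 10 (2 bits)
Total length = 9 + 9 + 2 = 20 bits.

Unary([8, 8, 1]) = 11111111011111111010 (20 bits)


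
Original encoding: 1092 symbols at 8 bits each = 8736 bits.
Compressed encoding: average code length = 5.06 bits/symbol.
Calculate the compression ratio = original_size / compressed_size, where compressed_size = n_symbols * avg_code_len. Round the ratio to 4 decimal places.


original_size = n_symbols * orig_bits = 1092 * 8 = 8736 bits
compressed_size = n_symbols * avg_code_len = 1092 * 5.06 = 5525.52 bits
ratio = original_size / compressed_size = 8736 / 5525.52 = 1.581

Compression ratio = 1.581


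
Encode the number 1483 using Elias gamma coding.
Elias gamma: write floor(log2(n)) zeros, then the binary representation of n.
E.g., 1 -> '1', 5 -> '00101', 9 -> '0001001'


num_bits = floor(log2(1483)) + 1 = 11
leading_zeros = num_bits - 1 = 10
binary(1483) = 10111001011

Elias gamma(1483) = '0000000000' + '10111001011' = 000000000010111001011 (21 bits)


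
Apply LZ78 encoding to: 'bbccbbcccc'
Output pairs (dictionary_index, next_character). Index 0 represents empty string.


LZ78 encoding steps:
Dictionary: {0: ''}
Step 1: w='' (idx 0), next='b' -> output (0, 'b'), add 'b' as idx 1
Step 2: w='b' (idx 1), next='c' -> output (1, 'c'), add 'bc' as idx 2
Step 3: w='' (idx 0), next='c' -> output (0, 'c'), add 'c' as idx 3
Step 4: w='b' (idx 1), next='b' -> output (1, 'b'), add 'bb' as idx 4
Step 5: w='c' (idx 3), next='c' -> output (3, 'c'), add 'cc' as idx 5
Step 6: w='cc' (idx 5), end of input -> output (5, '')


Encoded: [(0, 'b'), (1, 'c'), (0, 'c'), (1, 'b'), (3, 'c'), (5, '')]


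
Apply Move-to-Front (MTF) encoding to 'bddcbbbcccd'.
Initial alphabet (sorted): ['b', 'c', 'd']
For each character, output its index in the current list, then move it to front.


MTF encoding:
'b': index 0 in ['b', 'c', 'd'] -> ['b', 'c', 'd']
'd': index 2 in ['b', 'c', 'd'] -> ['d', 'b', 'c']
'd': index 0 in ['d', 'b', 'c'] -> ['d', 'b', 'c']
'c': index 2 in ['d', 'b', 'c'] -> ['c', 'd', 'b']
'b': index 2 in ['c', 'd', 'b'] -> ['b', 'c', 'd']
'b': index 0 in ['b', 'c', 'd'] -> ['b', 'c', 'd']
'b': index 0 in ['b', 'c', 'd'] -> ['b', 'c', 'd']
'c': index 1 in ['b', 'c', 'd'] -> ['c', 'b', 'd']
'c': index 0 in ['c', 'b', 'd'] -> ['c', 'b', 'd']
'c': index 0 in ['c', 'b', 'd'] -> ['c', 'b', 'd']
'd': index 2 in ['c', 'b', 'd'] -> ['d', 'c', 'b']


Output: [0, 2, 0, 2, 2, 0, 0, 1, 0, 0, 2]


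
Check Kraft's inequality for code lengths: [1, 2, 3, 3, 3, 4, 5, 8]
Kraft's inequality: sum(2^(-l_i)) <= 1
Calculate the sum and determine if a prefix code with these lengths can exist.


Sum = 2^(-1) + 2^(-2) + 2^(-3) + 2^(-3) + 2^(-3) + 2^(-4) + 2^(-5) + 2^(-8)
    = 0.5 + 0.25 + 0.125 + 0.125 + 0.125 + 0.0625 + 0.03125 + 0.00390625
    = 313/256 = 1.22265625
Since 1.22265625 > 1, Kraft's inequality is NOT satisfied.
A prefix code with these lengths CANNOT exist.

Kraft sum = 1.22265625. Not satisfied.


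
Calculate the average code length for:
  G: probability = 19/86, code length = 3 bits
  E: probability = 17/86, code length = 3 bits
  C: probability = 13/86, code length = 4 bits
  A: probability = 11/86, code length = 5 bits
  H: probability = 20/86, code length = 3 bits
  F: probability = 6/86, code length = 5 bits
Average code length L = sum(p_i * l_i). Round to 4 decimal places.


Weighted contributions p_i * l_i:
  G: (19/86) * 3 = 57/86
  E: (17/86) * 3 = 51/86
  C: (13/86) * 4 = 52/86
  A: (11/86) * 5 = 55/86
  H: (20/86) * 3 = 60/86
  F: (6/86) * 5 = 30/86
Sum = (57 + 51 + 52 + 55 + 60 + 30)/86 = 305/86

L = 305/86 = 3.5465 bits/symbol


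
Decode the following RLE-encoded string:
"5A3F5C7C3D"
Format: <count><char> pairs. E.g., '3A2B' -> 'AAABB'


Expanding each <count><char> pair:
  5A -> 'AAAAA'
  3F -> 'FFF'
  5C -> 'CCCCC'
  7C -> 'CCCCCCC'
  3D -> 'DDD'

Decoded = AAAAAFFFCCCCCCCCCCCCDDD


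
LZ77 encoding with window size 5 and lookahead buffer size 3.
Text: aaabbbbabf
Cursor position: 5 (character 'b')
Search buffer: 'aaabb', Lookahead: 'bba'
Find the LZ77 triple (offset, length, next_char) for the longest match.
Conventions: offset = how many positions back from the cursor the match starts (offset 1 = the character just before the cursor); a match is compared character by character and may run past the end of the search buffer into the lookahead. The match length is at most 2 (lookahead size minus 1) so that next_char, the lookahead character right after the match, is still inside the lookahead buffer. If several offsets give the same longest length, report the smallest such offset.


Try each offset into the search buffer:
  offset=1 (pos 4, char 'b'): match length 2
  offset=2 (pos 3, char 'b'): match length 2
  offset=3 (pos 2, char 'a'): match length 0
  offset=4 (pos 1, char 'a'): match length 0
  offset=5 (pos 0, char 'a'): match length 0
Longest match has length 2, found at offsets 1, 2; take the smallest, offset 1.
next_char = character at position 5 + 2 = 7 -> 'a'

Best match: offset=1, length=2 (matching 'bb' starting at position 4)
LZ77 triple: (1, 2, 'a')


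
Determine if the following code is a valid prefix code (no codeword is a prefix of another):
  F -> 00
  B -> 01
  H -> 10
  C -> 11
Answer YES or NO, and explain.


Checking each pair (does one codeword prefix another?):
  F='00' vs B='01': no prefix
  F='00' vs H='10': no prefix
  F='00' vs C='11': no prefix
  B='01' vs F='00': no prefix
  B='01' vs H='10': no prefix
  B='01' vs C='11': no prefix
  H='10' vs F='00': no prefix
  H='10' vs B='01': no prefix
  H='10' vs C='11': no prefix
  C='11' vs F='00': no prefix
  C='11' vs B='01': no prefix
  C='11' vs H='10': no prefix
No violation found over all pairs.

YES -- this is a valid prefix code. No codeword is a prefix of any other codeword.


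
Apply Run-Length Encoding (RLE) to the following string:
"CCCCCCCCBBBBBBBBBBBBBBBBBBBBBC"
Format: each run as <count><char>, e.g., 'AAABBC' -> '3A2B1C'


Scanning runs left to right:
  i=0: run of 'C' x 8 -> '8C'
  i=8: run of 'B' x 21 -> '21B'
  i=29: run of 'C' x 1 -> '1C'

RLE = 8C21B1C


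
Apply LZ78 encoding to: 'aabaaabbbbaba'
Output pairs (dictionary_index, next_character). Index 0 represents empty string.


LZ78 encoding steps:
Dictionary: {0: ''}
Step 1: w='' (idx 0), next='a' -> output (0, 'a'), add 'a' as idx 1
Step 2: w='a' (idx 1), next='b' -> output (1, 'b'), add 'ab' as idx 2
Step 3: w='a' (idx 1), next='a' -> output (1, 'a'), add 'aa' as idx 3
Step 4: w='ab' (idx 2), next='b' -> output (2, 'b'), add 'abb' as idx 4
Step 5: w='' (idx 0), next='b' -> output (0, 'b'), add 'b' as idx 5
Step 6: w='b' (idx 5), next='a' -> output (5, 'a'), add 'ba' as idx 6
Step 7: w='ba' (idx 6), end of input -> output (6, '')


Encoded: [(0, 'a'), (1, 'b'), (1, 'a'), (2, 'b'), (0, 'b'), (5, 'a'), (6, '')]


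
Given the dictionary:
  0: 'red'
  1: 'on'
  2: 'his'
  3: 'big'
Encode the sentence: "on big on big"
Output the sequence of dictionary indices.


Look up each word in the dictionary:
  'on' -> 1
  'big' -> 3
  'on' -> 1
  'big' -> 3

Encoded: [1, 3, 1, 3]


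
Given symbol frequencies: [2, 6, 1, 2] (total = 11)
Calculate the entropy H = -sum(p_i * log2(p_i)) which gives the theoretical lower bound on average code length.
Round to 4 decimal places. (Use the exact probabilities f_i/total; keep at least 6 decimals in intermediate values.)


Per-symbol terms -p_i * log2(p_i) with p_i = f_i/11:
  p = 2/11 = 0.181818: log2(p) = -2.459432, -p*log2(p) = 0.447169
  p = 6/11 = 0.545455: log2(p) = -0.874469, -p*log2(p) = 0.476983
  p = 1/11 = 0.090909: log2(p) = -3.459432, -p*log2(p) = 0.314494
  p = 2/11 = 0.181818: log2(p) = -2.459432, -p*log2(p) = 0.447169
H = 0.447169 + 0.476983 + 0.314494 + 0.447169 = 1.685815

H = 1.6858 bits/symbol


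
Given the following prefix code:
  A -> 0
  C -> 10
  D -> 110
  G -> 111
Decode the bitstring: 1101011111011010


Decoding step by step:
Bits 110 -> D
Bits 10 -> C
Bits 111 -> G
Bits 110 -> D
Bits 110 -> D
Bits 10 -> C


Decoded message: DCGDDC


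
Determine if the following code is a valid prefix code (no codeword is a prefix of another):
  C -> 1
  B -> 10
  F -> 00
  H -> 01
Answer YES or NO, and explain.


Checking each pair (does one codeword prefix another?):
  C='1' vs B='10': prefix -- VIOLATION

NO -- this is NOT a valid prefix code. C (1) is a prefix of B (10).


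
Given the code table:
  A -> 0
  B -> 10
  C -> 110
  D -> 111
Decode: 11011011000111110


Decoding:
110 -> C
110 -> C
110 -> C
0 -> A
0 -> A
111 -> D
110 -> C


Result: CCCAADC


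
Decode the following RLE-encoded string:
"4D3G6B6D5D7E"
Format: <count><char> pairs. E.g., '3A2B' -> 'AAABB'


Expanding each <count><char> pair:
  4D -> 'DDDD'
  3G -> 'GGG'
  6B -> 'BBBBBB'
  6D -> 'DDDDDD'
  5D -> 'DDDDD'
  7E -> 'EEEEEEE'

Decoded = DDDDGGGBBBBBBDDDDDDDDDDDEEEEEEE


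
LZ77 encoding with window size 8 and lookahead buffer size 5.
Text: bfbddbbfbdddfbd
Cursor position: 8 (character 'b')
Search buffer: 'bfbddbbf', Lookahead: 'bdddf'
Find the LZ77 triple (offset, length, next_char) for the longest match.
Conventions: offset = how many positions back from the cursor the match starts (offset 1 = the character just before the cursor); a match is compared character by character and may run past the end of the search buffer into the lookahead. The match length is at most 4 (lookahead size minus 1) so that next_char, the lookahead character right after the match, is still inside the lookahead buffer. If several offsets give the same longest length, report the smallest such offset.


Try each offset into the search buffer:
  offset=1 (pos 7, char 'f'): match length 0
  offset=2 (pos 6, char 'b'): match length 1
  offset=3 (pos 5, char 'b'): match length 1
  offset=4 (pos 4, char 'd'): match length 0
  offset=5 (pos 3, char 'd'): match length 0
  offset=6 (pos 2, char 'b'): match length 3
  offset=7 (pos 1, char 'f'): match length 0
  offset=8 (pos 0, char 'b'): match length 1
Longest match has length 3 at offset 6.
next_char = character at position 8 + 3 = 11 -> 'd'

Best match: offset=6, length=3 (matching 'bdd' starting at position 2)
LZ77 triple: (6, 3, 'd')
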